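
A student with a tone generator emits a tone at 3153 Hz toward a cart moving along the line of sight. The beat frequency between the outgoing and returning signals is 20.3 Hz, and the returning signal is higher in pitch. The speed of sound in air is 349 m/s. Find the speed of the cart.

Double Doppler shift off a moving reflector: f₂ = f₀ · (v + u)/(v − u) (u > 0 toward emitter).
Returning signal is higher, so f₂ = f₀ + Δf = 3153 + 20.3 = 3173.3 Hz.
Rearranging, u = v · (f₂ − f₀)/(f₂ + f₀) = 349 × 20.3/6326.3 ≈ 1.12 m/s.
So the cart is moving at 1.12 m/s toward the emitter.

1.12 m/s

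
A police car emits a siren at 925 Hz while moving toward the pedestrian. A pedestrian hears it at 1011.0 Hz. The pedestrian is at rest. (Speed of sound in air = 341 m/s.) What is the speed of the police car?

29 m/s

f' = f · v/(v − v_s) ⇒ v_s = v · |1 − f/f'|.
v_s = 341 × |1 − 925/1011.0| = 341 × 0.08506 ≈ 29 m/s.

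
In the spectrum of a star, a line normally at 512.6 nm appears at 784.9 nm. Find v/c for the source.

λ'/λ₀ = 1.5312 > 1 (redshift), so the source is receding.
λ'/λ₀ = √((1 + β)/(1 − β)) for a receding source ⇒ β = (r² − 1)/(r² + 1) with r = λ'/λ₀.
β = (2.3446 − 1)/(2.3446 + 1) ≈ 0.402.

0.402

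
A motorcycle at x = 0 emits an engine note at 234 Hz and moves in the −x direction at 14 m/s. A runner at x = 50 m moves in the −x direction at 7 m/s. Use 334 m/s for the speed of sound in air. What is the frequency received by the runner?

229 Hz

The observer lies on the +x side, so the source is heading away from the observer and the observer is heading toward the source.
Both move, so f' = f · (v + v_o)/(v + v_s).
f' = 234 × (334 + 7)/(334 + 14) = 234 × 341/348 ≈ 229 Hz.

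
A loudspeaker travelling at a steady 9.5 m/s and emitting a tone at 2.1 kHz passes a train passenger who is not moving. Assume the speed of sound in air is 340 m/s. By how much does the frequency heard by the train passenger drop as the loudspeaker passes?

Approaching: f₁ = f · v/(v − v_s) = 2.1 × 340/330.5 ≈ 2.160 kHz.
Receding: f₂ = f · v/(v + v_s) = 2.1 × 340/349.5 ≈ 2.043 kHz.
Drop: f₁ − f₂ = 2f·v·v_s/(v² − v_s²) = 2 × 2.1 × 340 × 9.5/(340² − 9.5²) ≈ 0.117 kHz.

0.117 kHz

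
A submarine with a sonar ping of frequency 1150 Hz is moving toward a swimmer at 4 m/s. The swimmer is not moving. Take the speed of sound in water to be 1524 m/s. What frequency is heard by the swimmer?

Moving source, stationary observer: f' = f · v/(v − v_s) since the source is approaching.
f' = 1150 × 1524/(1524 − 4) = 1150 × 1524/1520 ≈ 1153 Hz.

1153 Hz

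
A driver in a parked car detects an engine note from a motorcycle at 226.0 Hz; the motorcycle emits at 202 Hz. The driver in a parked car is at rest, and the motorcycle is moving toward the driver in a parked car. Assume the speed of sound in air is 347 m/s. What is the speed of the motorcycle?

f' = f · v/(v − v_s) ⇒ v_s = v · |1 − f/f'|.
v_s = 347 × |1 − 202/226.0| = 347 × 0.1062 ≈ 37 m/s.

37 m/s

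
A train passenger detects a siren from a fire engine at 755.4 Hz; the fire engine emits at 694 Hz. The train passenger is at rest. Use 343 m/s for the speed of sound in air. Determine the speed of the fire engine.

28 m/s

f' > f, so the fire engine is approaching.
f' = f · v/(v − v_s) ⇒ v_s = v · |1 − f/f'|.
v_s = 343 × |1 − 694/755.4| = 343 × 0.08128 ≈ 28 m/s.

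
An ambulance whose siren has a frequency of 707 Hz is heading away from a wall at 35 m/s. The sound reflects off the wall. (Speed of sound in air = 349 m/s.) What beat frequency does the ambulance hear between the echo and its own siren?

The wall receives the sound from a moving source: f₁ = f₀ · v/(v + v_e) = 707 × 349/384 ≈ 642.6 Hz.
On the return leg the ambulance is a moving observer: f₂ = f₁ · (v − v_e)/v = 642.6 × 314/349 ≈ 578.1 Hz.
Beat against the emitted tone: |f₂ − f₀| = 2v_e·f₀/(v + v_e) = 2 × 35 × 707/384 ≈ 129 Hz.

129 Hz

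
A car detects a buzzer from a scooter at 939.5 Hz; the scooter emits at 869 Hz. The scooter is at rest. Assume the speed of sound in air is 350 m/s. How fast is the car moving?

28 m/s

f' > f, so the car is approaching.
f' = f · (v + v_o)/v ⇒ v_o = v · |f'/f − 1|.
v_o = 350 × |939.5/869 − 1| = 350 × 0.08113 ≈ 28 m/s.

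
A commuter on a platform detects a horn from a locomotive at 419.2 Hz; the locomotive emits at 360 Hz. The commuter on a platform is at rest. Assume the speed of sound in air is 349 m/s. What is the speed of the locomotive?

49 m/s

f' > f, so the locomotive is approaching.
f' = f · v/(v − v_s) ⇒ v_s = v · |1 − f/f'|.
v_s = 349 × |1 − 360/419.2| = 349 × 0.1412 ≈ 49 m/s.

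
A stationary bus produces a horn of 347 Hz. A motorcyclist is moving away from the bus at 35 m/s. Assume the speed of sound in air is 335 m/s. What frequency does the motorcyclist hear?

Moving observer, stationary source: f' = f · (v − v_o)/v.
f' = 347 × (335 − 35)/335 = 347 × 300/335 ≈ 311 Hz.

311 Hz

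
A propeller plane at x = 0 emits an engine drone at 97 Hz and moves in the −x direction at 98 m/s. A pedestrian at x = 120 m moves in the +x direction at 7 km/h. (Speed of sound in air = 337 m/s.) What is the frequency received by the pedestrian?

7 km/h = 1.944 m/s.
The observer lies on the +x side, so the source is heading away from the observer and the observer is heading away from the source.
General Doppler shift: f' = f · (v − v_o)/(v + v_s).
f' = 97 × (337 − 1.944)/(337 + 98) = 97 × 335.06/435 ≈ 75 Hz.

75 Hz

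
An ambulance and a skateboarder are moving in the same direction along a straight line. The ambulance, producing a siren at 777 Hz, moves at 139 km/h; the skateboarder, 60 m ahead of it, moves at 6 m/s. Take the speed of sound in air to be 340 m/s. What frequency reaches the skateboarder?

139 km/h = 38.61 m/s.
The skateboarder is ahead, so the ambulance is moving toward it while the skateboarder is moving away from the ambulance.
Both move, so f' = f · (v − v_o)/(v − v_s).
f' = 777 × (340 − 6)/(340 − 38.61) = 777 × 334/301.39 ≈ 861 Hz.

861 Hz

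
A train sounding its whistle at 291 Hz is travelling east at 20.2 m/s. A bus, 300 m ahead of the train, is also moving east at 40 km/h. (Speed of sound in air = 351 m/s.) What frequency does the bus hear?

40 km/h = 11.11 m/s.
The bus is ahead, so the train is moving toward it while the bus is moving away from the train.
With source approaching and observer receding, f' = f · (v − v_o)/(v − v_s).
f' = 291 × (351 − 11.11)/(351 − 20.2) = 291 × 339.89/330.8 ≈ 299 Hz.

299 Hz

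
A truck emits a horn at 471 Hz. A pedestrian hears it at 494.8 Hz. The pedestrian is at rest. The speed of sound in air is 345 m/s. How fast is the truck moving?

16.6 m/s

f' > f, so the truck is approaching.
f' = f · v/(v − v_s) ⇒ v_s = v · |1 − f/f'|.
v_s = 345 × |1 − 471/494.8| = 345 × 0.0481 ≈ 16.6 m/s.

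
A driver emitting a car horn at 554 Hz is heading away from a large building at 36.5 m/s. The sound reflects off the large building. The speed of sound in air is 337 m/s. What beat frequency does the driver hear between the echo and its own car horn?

108 Hz

The large building receives the sound from a moving source: f₁ = f₀ · v/(v + v_e) = 554 × 337/373.5 ≈ 499.9 Hz.
On the return leg the driver is a moving observer: f₂ = f₁ · (v − v_e)/v = 499.9 × 300.5/337 ≈ 445.7 Hz.
Equivalently f₂ = f₀ · (v − v_e)/(v + v_e).
Beat against the emitted tone: |f₂ − f₀| = 2v_e·f₀/(v + v_e) = 2 × 36.5 × 554/373.5 ≈ 108 Hz.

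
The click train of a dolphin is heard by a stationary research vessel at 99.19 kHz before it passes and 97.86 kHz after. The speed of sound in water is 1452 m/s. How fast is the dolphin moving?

9.8 m/s

f₁/f₂ = (v + v_s)/(v − v_s), so v_s = v · (f₁ − f₂)/(f₁ + f₂).
v_s = 1452 × (99.19 − 97.86)/(99.19 + 97.86) = 1452 × 1.33/197.05 ≈ 9.8 m/s.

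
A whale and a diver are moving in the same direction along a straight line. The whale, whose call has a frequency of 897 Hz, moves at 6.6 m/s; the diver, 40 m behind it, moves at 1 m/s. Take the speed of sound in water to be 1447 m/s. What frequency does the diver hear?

The diver is behind, so the whale is moving away from it while the diver is moving toward the whale.
Both move, so f' = f · (v + v_o)/(v + v_s).
f' = 897 × (1447 + 1)/(1447 + 6.6) = 897 × 1448/1453.6 ≈ 894 Hz.

894 Hz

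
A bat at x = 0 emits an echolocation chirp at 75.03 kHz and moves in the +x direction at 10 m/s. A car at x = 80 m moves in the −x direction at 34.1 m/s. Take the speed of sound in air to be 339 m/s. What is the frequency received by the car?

85.1 kHz

The observer lies on the +x side, so the source is heading toward the observer and the observer is heading toward the source.
With source approaching and observer approaching, f' = f · (v + v_o)/(v − v_s).
f' = 75.03 × (339 + 34.1)/(339 − 10) = 75.03 × 373.1/329 ≈ 85.1 kHz.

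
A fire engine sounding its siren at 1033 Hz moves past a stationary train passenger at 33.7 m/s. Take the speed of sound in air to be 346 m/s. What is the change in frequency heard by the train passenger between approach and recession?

203 Hz

Approaching: f₁ = f · v/(v − v_s) = 1033 × 346/312.3 ≈ 1144 Hz.
Receding: f₂ = f · v/(v + v_s) = 1033 × 346/379.7 ≈ 941 Hz.
Drop: f₁ − f₂ = 2f·v·v_s/(v² − v_s²) = 2 × 1033 × 346 × 33.7/(346² − 33.7²) ≈ 203 Hz.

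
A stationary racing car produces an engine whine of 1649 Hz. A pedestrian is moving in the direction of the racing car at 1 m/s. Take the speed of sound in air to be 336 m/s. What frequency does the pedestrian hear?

1654 Hz

Only the observer moves, toward the source, so f' = f · (v + v_o)/v.
f' = 1649 × (336 + 1)/336 = 1649 × 337/336 ≈ 1654 Hz.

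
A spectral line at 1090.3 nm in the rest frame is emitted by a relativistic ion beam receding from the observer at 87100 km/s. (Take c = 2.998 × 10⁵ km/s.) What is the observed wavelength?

β = v/c = 87100/299800 = 0.2905.
Relativistic Doppler for wavelength: λ' = λ₀ · √((1 + β)/(1 − β)).
λ' = 1090.3 × √(1.2905/0.7095) = 1090.3 × 1.34870 ≈ 1470.5 nm.

1470.5 nm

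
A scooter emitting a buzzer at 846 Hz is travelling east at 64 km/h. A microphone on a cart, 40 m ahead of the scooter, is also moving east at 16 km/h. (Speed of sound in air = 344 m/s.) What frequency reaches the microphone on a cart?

881 Hz

64 km/h = 17.78 m/s; 16 km/h = 4.444 m/s.
The microphone on a cart is ahead, so the scooter is moving toward it while the microphone on a cart is moving away from the scooter.
With source approaching and observer receding, f' = f · (v − v_o)/(v − v_s).
f' = 846 × (344 − 4.444)/(344 − 17.78) = 846 × 339.56/326.22 ≈ 881 Hz.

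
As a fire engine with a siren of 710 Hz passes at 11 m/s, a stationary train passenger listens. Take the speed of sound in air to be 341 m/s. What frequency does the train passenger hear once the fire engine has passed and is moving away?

Receding: f₂ = f · v/(v + v_s) = 710 × 341/352 ≈ 688 Hz.

688 Hz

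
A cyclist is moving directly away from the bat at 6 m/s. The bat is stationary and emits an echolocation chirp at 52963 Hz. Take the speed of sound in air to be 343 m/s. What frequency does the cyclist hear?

52037 Hz

Moving observer, stationary source: f' = f · (v − v_o)/v.
f' = 52963 × (343 − 6)/343 = 52963 × 337/343 ≈ 52037 Hz.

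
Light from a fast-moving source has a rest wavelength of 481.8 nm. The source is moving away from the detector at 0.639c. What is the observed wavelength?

Relativistic Doppler for wavelength: λ' = λ₀ · √((1 + β)/(1 − β)).
λ' = 481.8 × √(1.6390/0.3610) = 481.8 × 2.13077 ≈ 1026.6 nm.

1026.6 nm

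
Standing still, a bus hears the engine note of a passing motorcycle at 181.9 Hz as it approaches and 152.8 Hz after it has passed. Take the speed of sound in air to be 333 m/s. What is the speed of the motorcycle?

f₁/f₂ = (v + v_s)/(v − v_s), so v_s = v · (f₁ − f₂)/(f₁ + f₂).
v_s = 333 × (181.9 − 152.8)/(181.9 + 152.8) = 333 × 29.1/334.7 ≈ 29 m/s.

29 m/s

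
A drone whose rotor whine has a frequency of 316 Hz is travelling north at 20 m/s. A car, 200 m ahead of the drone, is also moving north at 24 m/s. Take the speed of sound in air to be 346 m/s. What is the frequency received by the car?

The car is ahead, so the drone is moving toward it while the car is moving away from the drone.
General Doppler shift: f' = f · (v − v_o)/(v − v_s).
f' = 316 × (346 − 24)/(346 − 20) = 316 × 322/326 ≈ 312 Hz.

312 Hz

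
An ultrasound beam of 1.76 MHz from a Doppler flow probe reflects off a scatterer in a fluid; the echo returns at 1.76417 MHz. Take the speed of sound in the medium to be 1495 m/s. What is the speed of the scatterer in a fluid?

Double Doppler shift off a moving reflector: f₂ = f₀ · (v + u)/(v − u) (u > 0 toward emitter).
Rearranging, u = v · (f₂ − f₀)/(f₂ + f₀) = 1495 × 0.00417/3.52417 ≈ 1.77 m/s.
So the scatterer in a fluid is moving at 1.77 m/s toward the emitter.

1.77 m/s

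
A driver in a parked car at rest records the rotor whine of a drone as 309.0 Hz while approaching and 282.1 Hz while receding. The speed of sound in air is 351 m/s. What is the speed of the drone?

f₁/f₂ = (v + v_s)/(v − v_s), so v_s = v · (f₁ − f₂)/(f₁ + f₂).
v_s = 351 × (309.0 − 282.1)/(309.0 + 282.1) = 351 × 26.9/591.1 ≈ 16.0 m/s.

16.0 m/s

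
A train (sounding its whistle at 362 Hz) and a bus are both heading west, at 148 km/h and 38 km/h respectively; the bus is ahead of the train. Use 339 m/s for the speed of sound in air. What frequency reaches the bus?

399 Hz

148 km/h = 41.11 m/s; 38 km/h = 10.56 m/s.
The bus is ahead, so the train is moving toward it while the bus is moving away from the train.
Both move, so f' = f · (v − v_o)/(v − v_s).
f' = 362 × (339 − 10.56)/(339 − 41.11) = 362 × 328.44/297.89 ≈ 399 Hz.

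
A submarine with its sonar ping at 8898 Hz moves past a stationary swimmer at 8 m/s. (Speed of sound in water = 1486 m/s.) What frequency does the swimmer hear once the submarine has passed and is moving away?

Receding: f₂ = f · v/(v + v_s) = 8898 × 1486/1494 ≈ 8850 Hz.

8850 Hz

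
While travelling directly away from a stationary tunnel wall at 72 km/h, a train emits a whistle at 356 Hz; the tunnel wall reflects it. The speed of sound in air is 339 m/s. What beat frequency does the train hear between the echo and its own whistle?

39.7 Hz

72 km/h = 20 m/s.
The tunnel wall receives the sound from a moving source: f₁ = f₀ · v/(v + v_e) = 356 × 339/359 ≈ 336.2 Hz.
On the return leg the train is a moving observer: f₂ = f₁ · (v − v_e)/v = 336.2 × 319/339 ≈ 316.3 Hz.
Equivalently f₂ = f₀ · (v − v_e)/(v + v_e).
Beat against the emitted tone: |f₂ − f₀| = 2v_e·f₀/(v + v_e) = 2 × 20 × 356/359 ≈ 39.7 Hz.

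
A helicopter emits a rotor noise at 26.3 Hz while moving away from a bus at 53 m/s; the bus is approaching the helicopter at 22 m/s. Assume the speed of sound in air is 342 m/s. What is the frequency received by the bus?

Both move, so f' = f · (v + v_o)/(v + v_s).
f' = 26.3 × (342 + 22)/(342 + 53) = 26.3 × 364/395 ≈ 24.2 Hz.

24.2 Hz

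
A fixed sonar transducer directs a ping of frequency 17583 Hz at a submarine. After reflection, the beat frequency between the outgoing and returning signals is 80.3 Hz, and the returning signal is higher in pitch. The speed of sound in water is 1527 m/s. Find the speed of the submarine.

Double Doppler shift off a moving reflector: f₂ = f₀ · (v + u)/(v − u) (u > 0 toward emitter).
Returning signal is higher, so f₂ = f₀ + Δf = 17583 + 80.3 = 17663.3 Hz.
Rearranging, u = v · (f₂ − f₀)/(f₂ + f₀) = 1527 × 80.3/35246.3 ≈ 3.5 m/s.
So the submarine is moving at 3.5 m/s toward the emitter.

3.5 m/s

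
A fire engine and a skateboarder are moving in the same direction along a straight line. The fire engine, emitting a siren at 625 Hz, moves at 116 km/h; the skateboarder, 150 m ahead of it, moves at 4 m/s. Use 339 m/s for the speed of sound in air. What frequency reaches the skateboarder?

682 Hz

116 km/h = 32.22 m/s.
The skateboarder is ahead, so the fire engine is moving toward it while the skateboarder is moving away from the fire engine.
With source approaching and observer receding, f' = f · (v − v_o)/(v − v_s).
f' = 625 × (339 − 4)/(339 − 32.22) = 625 × 335/306.78 ≈ 682 Hz.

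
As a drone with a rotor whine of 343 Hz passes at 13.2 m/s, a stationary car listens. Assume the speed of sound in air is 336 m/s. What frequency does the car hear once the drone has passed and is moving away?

Receding: f₂ = f · v/(v + v_s) = 343 × 336/349.2 ≈ 330 Hz.

330 Hz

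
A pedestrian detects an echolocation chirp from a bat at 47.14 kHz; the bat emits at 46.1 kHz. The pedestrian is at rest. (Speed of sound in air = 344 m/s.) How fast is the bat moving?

7.6 m/s

f' > f, so the bat is approaching.
f' = f · v/(v − v_s) ⇒ v_s = v · |1 − f/f'|.
v_s = 344 × |1 − 46.1/47.14| = 344 × 0.02206 ≈ 7.6 m/s.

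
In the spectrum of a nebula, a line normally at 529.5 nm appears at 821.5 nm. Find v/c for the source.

λ'/λ₀ = 1.5515 > 1 (redshift), so the source is receding.
λ'/λ₀ = √((1 + β)/(1 − β)) for a receding source ⇒ β = (r² − 1)/(r² + 1) with r = λ'/λ₀.
β = (2.4070 − 1)/(2.4070 + 1) ≈ 0.413.

0.413c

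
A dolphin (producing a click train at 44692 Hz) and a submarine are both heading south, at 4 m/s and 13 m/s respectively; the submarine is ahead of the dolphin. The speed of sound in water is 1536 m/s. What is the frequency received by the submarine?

The submarine is ahead, so the dolphin is moving toward it while the submarine is moving away from the dolphin.
Both move, so f' = f · (v − v_o)/(v − v_s).
f' = 44692 × (1536 − 13)/(1536 − 4) = 44692 × 1523/1532 ≈ 44429 Hz.

44429 Hz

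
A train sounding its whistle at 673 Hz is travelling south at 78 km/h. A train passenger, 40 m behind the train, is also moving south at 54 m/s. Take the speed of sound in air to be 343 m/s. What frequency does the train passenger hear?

78 km/h = 21.67 m/s.
The train passenger is behind, so the train is moving away from it while the train passenger is moving toward the train.
General Doppler shift: f' = f · (v + v_o)/(v + v_s).
f' = 673 × (343 + 54)/(343 + 21.67) = 673 × 397/364.67 ≈ 733 Hz.

733 Hz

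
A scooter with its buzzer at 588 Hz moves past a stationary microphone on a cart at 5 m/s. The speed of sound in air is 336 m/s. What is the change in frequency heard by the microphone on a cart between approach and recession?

17.5 Hz

Approaching: f₁ = f · v/(v − v_s) = 588 × 336/331 ≈ 596.9 Hz.
Receding: f₂ = f · v/(v + v_s) = 588 × 336/341 ≈ 579.4 Hz.
Drop: f₁ − f₂ = 2f·v·v_s/(v² − v_s²) = 2 × 588 × 336 × 5/(336² − 5²) ≈ 17.5 Hz.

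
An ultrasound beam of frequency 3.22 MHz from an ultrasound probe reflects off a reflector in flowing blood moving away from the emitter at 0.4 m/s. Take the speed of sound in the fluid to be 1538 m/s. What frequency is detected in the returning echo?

3.218 MHz

At the reflector in flowing blood (a moving observer), f₁ = f₀ · (v − u)/v = 3.22 × 1537.6/1538 ≈ 3.219 MHz.
On reflection it acts as a source moving away from the stationary detector: f₂ = f₁ · v/(v + u) = 3.219 × 1538/1538.4 ≈ 3.218 MHz.
Equivalently f₂ = f₀ · (v − u)/(v + u).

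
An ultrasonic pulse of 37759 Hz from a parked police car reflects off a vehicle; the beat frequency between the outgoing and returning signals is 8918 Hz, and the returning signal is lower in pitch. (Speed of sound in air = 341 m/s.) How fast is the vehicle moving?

46 m/s

Double Doppler shift off a moving reflector: f₂ = f₀ · (v + u)/(v − u) (u > 0 toward emitter).
Returning signal is lower, so f₂ = f₀ − Δf = 37759 − 8918 = 28841 Hz.
Rearranging, u = v · (f₂ − f₀)/(f₂ + f₀) = 341 × -8918/66600 ≈ -46 m/s.
So the vehicle is moving at 46 m/s away from the emitter.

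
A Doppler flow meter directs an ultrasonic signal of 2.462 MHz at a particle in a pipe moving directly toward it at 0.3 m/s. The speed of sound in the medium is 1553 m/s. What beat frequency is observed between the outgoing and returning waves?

951 Hz

At the particle in a pipe (a moving observer), f₁ = f₀ · (v + u)/v = 2.462 × 1553.3/1553 ≈ 2.462476 MHz.
On reflection it acts as a source moving toward the stationary detector: f₂ = f₁ · v/(v − u) = 2.462476 × 1553/1552.7 ≈ 2.462951 MHz.
Beat frequency (with f₀ = 2462000 Hz): |f₂ − f₀| = 2u·f₀/(v − u) = 2 × 0.3 × 2462000/1552.7 ≈ 951 Hz.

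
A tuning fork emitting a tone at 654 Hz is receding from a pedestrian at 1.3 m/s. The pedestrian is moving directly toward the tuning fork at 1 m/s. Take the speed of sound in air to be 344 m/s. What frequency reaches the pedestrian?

653 Hz

Both move, so f' = f · (v + v_o)/(v + v_s).
f' = 654 × (344 + 1)/(344 + 1.3) = 654 × 345/345.3 ≈ 653 Hz.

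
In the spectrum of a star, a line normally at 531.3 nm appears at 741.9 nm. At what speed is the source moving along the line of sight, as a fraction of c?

0.322c

λ'/λ₀ = 1.3964 > 1 (redshift), so the source is receding.
λ'/λ₀ = √((1 + β)/(1 − β)) for a receding source ⇒ β = (r² − 1)/(r² + 1) with r = λ'/λ₀.
β = (1.9499 − 1)/(1.9499 + 1) ≈ 0.322.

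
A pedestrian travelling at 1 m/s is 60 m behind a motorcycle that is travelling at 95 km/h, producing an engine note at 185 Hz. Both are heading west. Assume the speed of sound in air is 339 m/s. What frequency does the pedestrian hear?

95 km/h = 26.39 m/s.
The pedestrian is behind, so the motorcycle is moving away from it while the pedestrian is moving toward the motorcycle.
General Doppler shift: f' = f · (v + v_o)/(v + v_s).
f' = 185 × (339 + 1)/(339 + 26.39) = 185 × 340/365.39 ≈ 172 Hz.

172 Hz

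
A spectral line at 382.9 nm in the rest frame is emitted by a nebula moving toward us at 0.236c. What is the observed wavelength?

301.0 nm

Relativistic Doppler for wavelength: λ' = λ₀ · √((1 − β)/(1 + β)).
λ' = 382.9 × √(0.7640/1.2360) = 382.9 × 0.78621 ≈ 301.0 nm.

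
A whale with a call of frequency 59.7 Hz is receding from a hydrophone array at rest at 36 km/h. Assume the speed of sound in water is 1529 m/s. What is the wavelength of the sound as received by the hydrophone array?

36 km/h = 10 m/s.
With the source moving away from a stationary observer, f' = f · v/(v + v_s).
f' = 59.7 × 1529/(1529 + 10) ≈ 59.3 Hz.
λ' = v/f' = 1529/59.3121 ≈ 25.78 m.

25.78 m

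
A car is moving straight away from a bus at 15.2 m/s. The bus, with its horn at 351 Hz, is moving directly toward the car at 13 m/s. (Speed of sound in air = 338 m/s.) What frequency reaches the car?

349 Hz

With source approaching and observer receding, f' = f · (v − v_o)/(v − v_s).
f' = 351 × (338 − 15.2)/(338 − 13) = 351 × 322.8/325 ≈ 349 Hz.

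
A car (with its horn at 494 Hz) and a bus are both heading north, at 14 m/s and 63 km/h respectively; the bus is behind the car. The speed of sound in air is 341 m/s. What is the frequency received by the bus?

499 Hz

63 km/h = 17.5 m/s.
The bus is behind, so the car is moving away from it while the bus is moving toward the car.
With source receding and observer approaching, f' = f · (v + v_o)/(v + v_s).
f' = 494 × (341 + 17.5)/(341 + 14) = 494 × 358.5/355 ≈ 499 Hz.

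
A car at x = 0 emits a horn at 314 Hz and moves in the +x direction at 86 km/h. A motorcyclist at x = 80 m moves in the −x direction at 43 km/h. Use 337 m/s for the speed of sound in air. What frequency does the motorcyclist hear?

86 km/h = 23.89 m/s; 43 km/h = 11.94 m/s.
The observer lies on the +x side, so the source is heading toward the observer and the observer is heading toward the source.
With source approaching and observer approaching, f' = f · (v + v_o)/(v − v_s).
f' = 314 × (337 + 11.94)/(337 − 23.89) = 314 × 348.94/313.11 ≈ 350 Hz.

350 Hz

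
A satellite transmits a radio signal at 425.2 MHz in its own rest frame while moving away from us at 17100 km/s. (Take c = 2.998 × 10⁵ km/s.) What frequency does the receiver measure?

401.6 MHz

β = v/c = 17100/299800 = 0.0570.
Relativistic Doppler for frequency: f' = f₀ · √((1 − β)/(1 + β)).
f' = 425.2 × √(0.9430/1.0570) = 425.2 × 0.94450 ≈ 401.6 MHz.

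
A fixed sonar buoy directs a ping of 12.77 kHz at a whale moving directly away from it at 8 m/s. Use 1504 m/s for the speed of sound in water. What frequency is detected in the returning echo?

The whale first receives the wave as a moving observer: f₁ = f₀ · (v − u)/v = 12.77 × (1504 − 8)/1504 ≈ 12.70 kHz.
The reflection then acts as a moving source: f₂ = f₁ · v/(v + u) ≈ 12.63 kHz.

12.63 kHz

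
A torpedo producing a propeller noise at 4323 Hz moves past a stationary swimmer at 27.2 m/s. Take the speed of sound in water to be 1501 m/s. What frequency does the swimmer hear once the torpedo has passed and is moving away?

4246 Hz

Receding: f₂ = f · v/(v + v_s) = 4323 × 1501/1528.2 ≈ 4246 Hz.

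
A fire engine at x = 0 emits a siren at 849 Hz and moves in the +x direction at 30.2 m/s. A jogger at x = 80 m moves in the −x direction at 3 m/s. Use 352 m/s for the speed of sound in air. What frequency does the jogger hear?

The observer lies on the +x side, so the source is heading toward the observer and the observer is heading toward the source.
Both move, so f' = f · (v + v_o)/(v − v_s).
f' = 849 × (352 + 3)/(352 − 30.2) = 849 × 355/321.8 ≈ 937 Hz.

937 Hz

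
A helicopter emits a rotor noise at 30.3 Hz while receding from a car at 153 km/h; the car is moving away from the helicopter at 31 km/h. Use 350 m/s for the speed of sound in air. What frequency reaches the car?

153 km/h = 42.5 m/s; 31 km/h = 8.611 m/s.
Both move, so f' = f · (v − v_o)/(v + v_s).
f' = 30.3 × (350 − 8.611)/(350 + 42.5) = 30.3 × 341.39/392.5 ≈ 26.4 Hz.

26.4 Hz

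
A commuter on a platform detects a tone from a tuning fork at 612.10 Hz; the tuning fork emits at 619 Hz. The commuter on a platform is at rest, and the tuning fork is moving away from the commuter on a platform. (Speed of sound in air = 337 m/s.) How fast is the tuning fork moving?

3.8 m/s

f' = f · v/(v + v_s) ⇒ v_s = v · |1 − f/f'|.
v_s = 337 × |1 − 619/612.10| = 337 × 0.01127 ≈ 3.8 m/s.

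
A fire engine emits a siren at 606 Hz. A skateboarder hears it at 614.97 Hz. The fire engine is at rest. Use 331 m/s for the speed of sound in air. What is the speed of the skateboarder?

f' > f, so the skateboarder is approaching.
f' = f · (v + v_o)/v ⇒ v_o = v · |f'/f − 1|.
v_o = 331 × |614.97/606 − 1| = 331 × 0.0148 ≈ 4.9 m/s.

4.9 m/s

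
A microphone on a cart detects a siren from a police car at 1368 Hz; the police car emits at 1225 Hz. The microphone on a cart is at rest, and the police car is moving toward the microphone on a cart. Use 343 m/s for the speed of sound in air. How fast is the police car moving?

36 m/s

f' = f · v/(v − v_s) ⇒ v_s = v · |1 − f/f'|.
v_s = 343 × |1 − 1225/1368| = 343 × 0.1045 ≈ 36 m/s.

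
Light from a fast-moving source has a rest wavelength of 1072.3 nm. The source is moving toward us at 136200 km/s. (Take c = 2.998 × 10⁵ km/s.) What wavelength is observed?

656.8 nm

β = v/c = 136200/299800 = 0.4543.
Relativistic Doppler for wavelength: λ' = λ₀ · √((1 − β)/(1 + β)).
λ' = 1072.3 × √(0.5457/1.4543) = 1072.3 × 0.61256 ≈ 656.8 nm.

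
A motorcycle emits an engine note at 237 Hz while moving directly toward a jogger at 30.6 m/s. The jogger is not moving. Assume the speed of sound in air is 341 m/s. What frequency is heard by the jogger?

Moving source, stationary observer: f' = f · v/(v − v_s) since the source is approaching.
f' = 237 × 341/(341 − 30.6) = 237 × 341/310.4 ≈ 260 Hz.

260 Hz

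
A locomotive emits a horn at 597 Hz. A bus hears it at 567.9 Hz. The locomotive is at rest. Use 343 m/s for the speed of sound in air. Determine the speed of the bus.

16.7 m/s

f' < f, so the bus is receding.
f' = f · (v − v_o)/v ⇒ v_o = v · |f'/f − 1|.
v_o = 343 × |567.9/597 − 1| = 343 × 0.04874 ≈ 16.7 m/s.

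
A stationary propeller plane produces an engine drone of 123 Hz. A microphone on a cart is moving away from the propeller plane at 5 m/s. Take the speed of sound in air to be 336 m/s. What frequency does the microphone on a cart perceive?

121 Hz

Only the observer moves, away from the source, so f' = f · (v − v_o)/v.
f' = 123 × (336 − 5)/336 = 123 × 331/336 ≈ 121 Hz.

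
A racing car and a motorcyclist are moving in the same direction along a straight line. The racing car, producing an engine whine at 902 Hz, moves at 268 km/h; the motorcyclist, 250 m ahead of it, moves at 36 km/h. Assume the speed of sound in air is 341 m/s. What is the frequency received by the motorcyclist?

268 km/h = 74.44 m/s; 36 km/h = 10 m/s.
The motorcyclist is ahead, so the racing car is moving toward it while the motorcyclist is moving away from the racing car.
General Doppler shift: f' = f · (v − v_o)/(v − v_s).
f' = 902 × (341 − 10)/(341 − 74.44) = 902 × 331/266.56 ≈ 1120 Hz.

1120 Hz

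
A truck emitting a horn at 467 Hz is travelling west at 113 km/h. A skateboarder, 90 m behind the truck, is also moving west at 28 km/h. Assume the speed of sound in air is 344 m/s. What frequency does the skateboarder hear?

113 km/h = 31.39 m/s; 28 km/h = 7.778 m/s.
The skateboarder is behind, so the truck is moving away from it while the skateboarder is moving toward the truck.
General Doppler shift: f' = f · (v + v_o)/(v + v_s).
f' = 467 × (344 + 7.778)/(344 + 31.39) = 467 × 351.78/375.39 ≈ 438 Hz.

438 Hz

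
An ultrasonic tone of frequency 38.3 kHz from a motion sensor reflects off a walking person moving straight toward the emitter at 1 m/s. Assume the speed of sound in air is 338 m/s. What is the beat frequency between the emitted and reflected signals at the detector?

At the walking person (a moving observer), f₁ = f₀ · (v + u)/v = 38.3 × 339/338 ≈ 38.413 kHz.
On reflection it acts as a source moving toward the stationary detector: f₂ = f₁ · v/(v − u) = 38.413 × 338/337 ≈ 38.527 kHz.
Equivalently f₂ = f₀ · (v + u)/(v − u).
Beat frequency (with f₀ = 38300 Hz): |f₂ − f₀| = 2u·f₀/(v − u) = 2 × 1 × 38300/337 ≈ 227 Hz.

227 Hz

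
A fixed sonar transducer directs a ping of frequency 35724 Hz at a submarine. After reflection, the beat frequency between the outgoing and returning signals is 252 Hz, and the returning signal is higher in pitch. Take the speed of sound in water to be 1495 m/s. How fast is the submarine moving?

Double Doppler shift off a moving reflector: f₂ = f₀ · (v + u)/(v − u) (u > 0 toward emitter).
Returning signal is higher, so f₂ = f₀ + Δf = 35724 + 252 = 35976 Hz.
Rearranging, u = v · (f₂ − f₀)/(f₂ + f₀) = 1495 × 252/71700 ≈ 5.3 m/s.
So the submarine is moving at 5.3 m/s toward the emitter.

5.3 m/s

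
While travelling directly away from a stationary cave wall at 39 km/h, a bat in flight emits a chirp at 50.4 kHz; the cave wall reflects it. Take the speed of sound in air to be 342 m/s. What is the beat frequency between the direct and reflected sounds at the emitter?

39 km/h = 10.83 m/s.
The cave wall receives the sound from a moving source: f₁ = f₀ · v/(v + v_e) = 50.4 × 342/352.83 ≈ 48.85 kHz.
On the return leg the bat in flight is a moving observer: f₂ = f₁ · (v − v_e)/v = 48.85 × 331.17/342 ≈ 47.31 kHz.
Equivalently f₂ = f₀ · (v − v_e)/(v + v_e).
Beat against the emitted tone (with f₀ = 50400 Hz): |f₂ − f₀| = 2v_e·f₀/(v + v_e) = 2 × 10.83 × 50400/352.83 ≈ 3095 Hz.

3095 Hz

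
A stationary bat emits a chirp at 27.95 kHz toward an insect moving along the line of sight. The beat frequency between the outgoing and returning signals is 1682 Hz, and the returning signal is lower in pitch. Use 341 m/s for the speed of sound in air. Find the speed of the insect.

10.6 m/s

Double Doppler shift off a moving reflector: f₂ = f₀ · (v + u)/(v − u) (u > 0 toward emitter).
Returning signal is lower, so f₂ = f₀ − Δf = 27950 − 1682 = 26268 Hz.
Rearranging, u = v · (f₂ − f₀)/(f₂ + f₀) = 341 × -1682/54218 ≈ -10.6 m/s.
So the insect is moving at 10.6 m/s away from the emitter.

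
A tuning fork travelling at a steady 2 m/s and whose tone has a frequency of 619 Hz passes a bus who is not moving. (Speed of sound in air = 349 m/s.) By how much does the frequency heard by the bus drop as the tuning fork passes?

Approaching: f₁ = f · v/(v − v_s) = 619 × 349/347 ≈ 622.57 Hz.
Receding: f₂ = f · v/(v + v_s) = 619 × 349/351 ≈ 615.47 Hz.
Drop: f₁ − f₂ = 2f·v·v_s/(v² − v_s²) = 2 × 619 × 349 × 2/(349² − 2²) ≈ 7.09 Hz.

7.09 Hz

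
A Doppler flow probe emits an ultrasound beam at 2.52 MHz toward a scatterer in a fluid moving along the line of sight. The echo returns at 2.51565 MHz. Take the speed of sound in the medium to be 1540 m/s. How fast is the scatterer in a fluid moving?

Double Doppler shift off a moving reflector: f₂ = f₀ · (v + u)/(v − u) (u > 0 toward emitter).
Rearranging, u = v · (f₂ − f₀)/(f₂ + f₀) = 1540 × -0.00435/5.03565 ≈ -1.33 m/s.
So the scatterer in a fluid is moving at 1.33 m/s away from the emitter.

1.33 m/s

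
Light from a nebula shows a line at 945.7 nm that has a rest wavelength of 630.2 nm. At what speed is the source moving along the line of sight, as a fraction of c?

λ'/λ₀ = 1.5006 > 1 (redshift), so the source is receding.
λ'/λ₀ = √((1 + β)/(1 − β)) for a receding source ⇒ β = (r² − 1)/(r² + 1) with r = λ'/λ₀.
β = (2.2519 − 1)/(2.2519 + 1) ≈ 0.385.

0.385c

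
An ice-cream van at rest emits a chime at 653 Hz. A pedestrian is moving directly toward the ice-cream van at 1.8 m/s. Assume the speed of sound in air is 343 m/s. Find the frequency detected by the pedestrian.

Only the observer moves, toward the source, so f' = f · (v + v_o)/v.
f' = 653 × (343 + 1.8)/343 = 653 × 344.8/343 ≈ 656 Hz.

656 Hz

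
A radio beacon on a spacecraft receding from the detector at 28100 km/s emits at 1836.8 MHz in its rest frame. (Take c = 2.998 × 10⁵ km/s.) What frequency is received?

β = v/c = 28100/299800 = 0.0937.
Relativistic Doppler for frequency: f' = f₀ · √((1 − β)/(1 + β)).
f' = 1836.8 × √(0.9063/1.0937) = 1836.8 × 0.91028 ≈ 1672.0 MHz.

1672.0 MHz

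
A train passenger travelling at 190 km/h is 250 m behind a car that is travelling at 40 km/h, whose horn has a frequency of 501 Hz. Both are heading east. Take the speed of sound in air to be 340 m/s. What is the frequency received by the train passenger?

560 Hz

40 km/h = 11.11 m/s; 190 km/h = 52.78 m/s.
The train passenger is behind, so the car is moving away from it while the train passenger is moving toward the car.
With source receding and observer approaching, f' = f · (v + v_o)/(v + v_s).
f' = 501 × (340 + 52.78)/(340 + 11.11) = 501 × 392.78/351.11 ≈ 560 Hz.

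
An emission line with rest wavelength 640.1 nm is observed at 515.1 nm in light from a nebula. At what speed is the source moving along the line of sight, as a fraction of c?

0.214c

λ'/λ₀ = 0.8047 < 1 (blueshift), so the source is approaching.
λ'/λ₀ = √((1 − β)/(1 + β)) for an approaching source ⇒ β = (1 − r²)/(1 + r²) with r = λ'/λ₀.
β = (1 − 0.6476)/(1 + 0.6476) ≈ 0.214.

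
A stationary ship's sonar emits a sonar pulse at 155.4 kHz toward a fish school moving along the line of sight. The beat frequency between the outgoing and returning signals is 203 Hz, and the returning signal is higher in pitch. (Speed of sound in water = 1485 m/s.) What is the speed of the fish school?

0.97 m/s

Double Doppler shift off a moving reflector: f₂ = f₀ · (v + u)/(v − u) (u > 0 toward emitter).
Returning signal is higher, so f₂ = f₀ + Δf = 155400 + 203 = 155603 Hz.
Rearranging, u = v · (f₂ − f₀)/(f₂ + f₀) = 1485 × 203/311003 ≈ 0.97 m/s.
So the fish school is moving at 0.97 m/s toward the emitter.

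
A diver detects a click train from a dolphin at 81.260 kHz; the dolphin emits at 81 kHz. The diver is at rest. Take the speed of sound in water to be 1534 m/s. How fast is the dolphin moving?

f' > f, so the dolphin is approaching.
f' = f · v/(v − v_s) ⇒ v_s = v · |1 − f/f'|.
v_s = 1534 × |1 − 81/81.260| = 1534 × 0.0032 ≈ 4.9 m/s.

4.9 m/s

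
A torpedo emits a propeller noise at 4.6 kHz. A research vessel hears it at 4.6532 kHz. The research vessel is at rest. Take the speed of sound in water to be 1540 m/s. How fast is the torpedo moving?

f' > f, so the torpedo is approaching.
f' = f · v/(v − v_s) ⇒ v_s = v · |1 − f/f'|.
v_s = 1540 × |1 − 4.6/4.6532| = 1540 × 0.01143 ≈ 17.6 m/s.

17.6 m/s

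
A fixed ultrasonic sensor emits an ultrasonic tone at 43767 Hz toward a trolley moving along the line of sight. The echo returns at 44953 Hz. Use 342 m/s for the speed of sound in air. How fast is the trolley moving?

4.6 m/s

Double Doppler shift off a moving reflector: f₂ = f₀ · (v + u)/(v − u) (u > 0 toward emitter).
Rearranging, u = v · (f₂ − f₀)/(f₂ + f₀) = 342 × 1186/88720 ≈ 4.6 m/s.
So the trolley is moving at 4.6 m/s toward the emitter.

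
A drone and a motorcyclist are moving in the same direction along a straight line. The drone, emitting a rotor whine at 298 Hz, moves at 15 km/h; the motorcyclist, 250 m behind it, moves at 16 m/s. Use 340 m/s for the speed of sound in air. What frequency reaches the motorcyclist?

15 km/h = 4.167 m/s.
The motorcyclist is behind, so the drone is moving away from it while the motorcyclist is moving toward the drone.
General Doppler shift: f' = f · (v + v_o)/(v + v_s).
f' = 298 × (340 + 16)/(340 + 4.167) = 298 × 356/344.17 ≈ 308 Hz.

308 Hz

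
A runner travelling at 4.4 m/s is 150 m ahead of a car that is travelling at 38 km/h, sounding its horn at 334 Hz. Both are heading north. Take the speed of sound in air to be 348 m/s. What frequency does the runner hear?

340 Hz

38 km/h = 10.56 m/s.
The runner is ahead, so the car is moving toward it while the runner is moving away from the car.
General Doppler shift: f' = f · (v − v_o)/(v − v_s).
f' = 334 × (348 − 4.4)/(348 − 10.56) = 334 × 343.6/337.44 ≈ 340 Hz.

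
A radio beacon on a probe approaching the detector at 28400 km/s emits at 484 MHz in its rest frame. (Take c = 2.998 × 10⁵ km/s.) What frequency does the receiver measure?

β = v/c = 28400/299800 = 0.0947.
Relativistic Doppler for frequency: f' = f₀ · √((1 + β)/(1 − β)).
f' = 484 × √(1.0947/0.9053) = 484 × 1.09968 ≈ 532.2 MHz.

532.2 MHz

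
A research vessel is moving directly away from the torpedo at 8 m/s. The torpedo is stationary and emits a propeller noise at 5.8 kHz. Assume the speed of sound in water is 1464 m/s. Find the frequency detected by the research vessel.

5.77 kHz

Only the observer moves, away from the source, so f' = f · (v − v_o)/v.
f' = 5.8 × (1464 − 8)/1464 = 5.8 × 1456/1464 ≈ 5.77 kHz.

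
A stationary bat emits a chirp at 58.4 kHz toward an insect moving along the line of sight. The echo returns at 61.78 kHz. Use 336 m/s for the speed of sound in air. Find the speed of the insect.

Double Doppler shift off a moving reflector: f₂ = f₀ · (v + u)/(v − u) (u > 0 toward emitter).
Rearranging, u = v · (f₂ − f₀)/(f₂ + f₀) = 336 × 3.38/120.18 ≈ 9.4 m/s.
So the insect is moving at 9.4 m/s toward the emitter.

9.4 m/s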